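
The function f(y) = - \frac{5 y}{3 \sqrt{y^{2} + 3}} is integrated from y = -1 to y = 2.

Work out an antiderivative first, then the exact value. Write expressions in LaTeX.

The substitution u = y^{2} + 3 works: f is exactly (dF/du)*(du/dy) for that inner function.
F(y) = - \frac{5 \sqrt{y^{2} + 3}}{3} is an antiderivative of f.
Check: d/dy[- \frac{5 \sqrt{y^{2} + 3}}{3}] = - \frac{5 y}{3 \sqrt{y^{2} + 3}} = f(y).
F(2) = - \frac{5 \sqrt{7}}{3}; F(-1) = - \frac{10}{3}.
Integral = F(2) - F(-1) = \frac{10}{3} - \frac{5 \sqrt{7}}{3}.

Antiderivative: F(y) = - \frac{5 \sqrt{y^{2} + 3}}{3}; value = \frac{10}{3} - \frac{5 \sqrt{7}}{3}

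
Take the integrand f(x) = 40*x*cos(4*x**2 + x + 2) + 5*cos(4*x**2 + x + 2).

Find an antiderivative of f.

The substitution u = 4*x**2 + x + 2 works: f is exactly (dF/du)*(du/dx) for that inner function.
Check: d/dx[5*sin(4*x**2 + x + 2)] = 40*x*cos(4*x**2 + x + 2) + 5*cos(4*x**2 + x + 2) = f(x).

An antiderivative is F(x) = 5*sin(4*x**2 + x + 2).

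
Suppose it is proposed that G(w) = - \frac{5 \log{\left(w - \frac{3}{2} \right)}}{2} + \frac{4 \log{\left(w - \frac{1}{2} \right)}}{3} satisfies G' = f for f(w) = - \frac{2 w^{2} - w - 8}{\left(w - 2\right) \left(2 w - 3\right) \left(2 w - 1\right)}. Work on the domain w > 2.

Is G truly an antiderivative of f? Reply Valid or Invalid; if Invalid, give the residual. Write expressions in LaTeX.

Invalid: d/dw[G] - f = - \frac{2}{3 w - 6}, which is not 0.

d/dw[G] = \frac{- 14 w - 9}{12 w^{2} - 24 w + 9}
d/dw[G] - f(w) = - \frac{2}{3 w - 6} != 0.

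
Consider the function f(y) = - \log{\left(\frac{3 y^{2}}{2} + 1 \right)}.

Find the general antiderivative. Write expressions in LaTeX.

Since d/dy undoes antidifferentiation here, F'(y) = f(y) is required of F(y).
Check: d/dy[- y \log{\left(\frac{3 y^{2}}{2} + 1 \right)} + 2 y - \frac{2 \sqrt{6} \operatorname{atan}{\left(\frac{\sqrt{6} y}{2} \right)}}{3}] = - \log{\left(\frac{3 y^{2}}{2} + 1 \right)} = f(y).

F(y) = - y \log{\left(\frac{3 y^{2}}{2} + 1 \right)} + 2 y - \frac{2 \sqrt{6} \operatorname{atan}{\left(\frac{\sqrt{6} y}{2} \right)}}{3} + C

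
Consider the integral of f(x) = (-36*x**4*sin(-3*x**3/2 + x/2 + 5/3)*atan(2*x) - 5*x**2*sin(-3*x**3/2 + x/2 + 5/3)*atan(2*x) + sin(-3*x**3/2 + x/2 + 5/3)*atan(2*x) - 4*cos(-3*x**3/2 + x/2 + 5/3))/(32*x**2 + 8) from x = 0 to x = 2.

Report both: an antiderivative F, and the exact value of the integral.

Recognize the product-rule pattern: f = u'v + uv' with u = -atan(2*x)/4, v = cos(-3*x**3/2 + x/2 + 5/3), so integration by parts undoes it.
F(x) = -cos(-3*x**3/2 + x/2 + 5/3)*atan(2*x)/4 is an antiderivative of f.
Check: d/dx[-cos(-3*x**3/2 + x/2 + 5/3)*atan(2*x)/4] = (-36*x**4*sin(-3*x**3/2 + x/2 + 5/3)*atan(2*x) - 5*x**2*sin(-3*x**3/2 + x/2 + 5/3)*atan(2*x) + sin(-3*x**3/2 + x/2 + 5/3)*atan(2*x) - 4*cos(-3*x**3/2 + x/2 + 5/3))/(32*x**2 + 8) = f(x).
F(2) = -cos(28/3)*atan(4)/4; F(0) = 0.
Integral = F(2) - F(0) = -cos(28/3)*atan(4)/4.

Antiderivative: F(x) = -cos(-3*x**3/2 + x/2 + 5/3)*atan(2*x)/4; value = -cos(28/3)*atan(4)/4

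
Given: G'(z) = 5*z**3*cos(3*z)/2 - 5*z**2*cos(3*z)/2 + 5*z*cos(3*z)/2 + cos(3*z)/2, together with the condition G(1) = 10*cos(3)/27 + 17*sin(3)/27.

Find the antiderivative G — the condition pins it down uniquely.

The integrand splits into summands that can be handled one at a time.
A general antiderivative is 5*z**3*sin(3*z)/6 - 5*z**2*sin(3*z)/6 + 5*z**2*cos(3*z)/6 + 5*z*sin(3*z)/18 - 5*z*cos(3*z)/9 + 19*sin(3*z)/54 + 5*cos(3*z)/54 + C.
The condition gives C = 10*cos(3)/27 + 17*sin(3)/27 - (10*cos(3)/27 + 17*sin(3)/27) = 0.
So G(z) = (45*z**3*sin(3*z) - 45*z**2*sin(3*z) + 45*z**2*cos(3*z) + 15*z*sin(3*z) - 30*z*cos(3*z) + 19*sin(3*z) + 5*cos(3*z))/54.
Check: d/dz[(45*z**3*sin(3*z) - 45*z**2*sin(3*z) + 45*z**2*cos(3*z) + 15*z*sin(3*z) - 30*z*cos(3*z) + 19*sin(3*z) + 5*cos(3*z))/54] = 5*z**3*cos(3*z)/2 - 5*z**2*cos(3*z)/2 + 5*z*cos(3*z)/2 + cos(3*z)/2 = G'(z).

G(z) = (45*z**3*sin(3*z) - 45*z**2*sin(3*z) + 45*z**2*cos(3*z) + 15*z*sin(3*z) - 30*z*cos(3*z) + 19*sin(3*z) + 5*cos(3*z))/54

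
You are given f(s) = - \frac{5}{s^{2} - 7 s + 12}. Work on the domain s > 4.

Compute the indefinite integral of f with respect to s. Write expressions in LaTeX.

F(s) = - 5 \log{\left(s - 4 \right)} + 5 \log{\left(s - 3 \right)} + C

The denominator factors as \left(s - 4\right) \left(s - 3\right); partial fractions split f into directly integrable pieces: \frac{5}{s - 3} - \frac{5}{s - 4}.
Check: d/ds[- 5 \log{\left(s - 4 \right)} + 5 \log{\left(s - 3 \right)}] = - \frac{5}{s^{2} - 7 s + 12} = f(s).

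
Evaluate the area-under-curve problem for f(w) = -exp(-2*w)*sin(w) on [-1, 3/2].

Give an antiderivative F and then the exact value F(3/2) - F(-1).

Any candidate F(w) must reproduce f(w) exactly when differentiated.
F(w) = (2*sin(w) + cos(w))*exp(-2*w)/5 is an antiderivative of f.
Check: d/dw[(2*sin(w) + cos(w))*exp(-2*w)/5] = -exp(-2*w)*sin(w) = f(w).
F(3/2) = exp(-3)*cos(3/2)/5 + 2*exp(-3)*sin(3/2)/5; F(-1) = -2*exp(2)*sin(1)/5 + exp(2)*cos(1)/5.
Integral = F(3/2) - F(-1) = -exp(2)*cos(1)/5 + exp(-3)*cos(3/2)/5 + 2*exp(-3)*sin(3/2)/5 + 2*exp(2)*sin(1)/5.

Antiderivative: F(w) = (2*sin(w) + cos(w))*exp(-2*w)/5; value = -exp(2)*cos(1)/5 + exp(-3)*cos(3/2)/5 + 2*exp(-3)*sin(3/2)/5 + 2*exp(2)*sin(1)/5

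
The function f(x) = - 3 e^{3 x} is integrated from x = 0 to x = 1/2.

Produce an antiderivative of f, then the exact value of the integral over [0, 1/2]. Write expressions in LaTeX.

Whatever form F(x) takes, F'(x) = f(x) is non-negotiable.
F(x) = - e^{3 x} is an antiderivative of f.
Check: d/dx[- e^{3 x}] = - 3 e^{3 x} = f(x).
F(1/2) = - e^{\frac{3}{2}}; F(0) = -1.
Integral = F(1/2) - F(0) = 1 - e^{\frac{3}{2}}.

Antiderivative: F(x) = - e^{3 x}; value = 1 - e^{\frac{3}{2}}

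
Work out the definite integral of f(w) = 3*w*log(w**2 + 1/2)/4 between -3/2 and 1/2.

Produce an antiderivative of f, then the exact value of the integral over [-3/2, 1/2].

Differentiate the proposed F(w) back; it has to land on f(w) exactly.
F(w) = 3*(2*w**2*log(w**2 + 1/2) - 2*w**2 + log(2*w**2 + 1))/16 is an antiderivative of f.
Check: d/dw[3*(2*w**2*log(w**2 + 1/2) - 2*w**2 + log(2*w**2 + 1))/16] = 3*w*log(w**2 + 1/2)/4 = f(w).
F(1/2) = -3/32 + 3*log(3/4)/32 + 3*log(3/2)/16; F(-3/2) = -27/32 + 3*log(11/2)/16 + 27*log(11/4)/32.
Integral = F(1/2) - F(-3/2) = -27*log(11/4)/32 - 3*log(11/2)/16 + 3*log(3/4)/32 + 3*log(3/2)/16 + 3/4.

Antiderivative: F(w) = 3*(2*w**2*log(w**2 + 1/2) - 2*w**2 + log(2*w**2 + 1))/16; value = -27*log(11/4)/32 - 3*log(11/2)/16 + 3*log(3/4)/32 + 3*log(3/2)/16 + 3/4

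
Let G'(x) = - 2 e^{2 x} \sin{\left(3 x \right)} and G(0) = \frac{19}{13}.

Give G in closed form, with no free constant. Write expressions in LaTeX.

G(x) = \frac{- 4 e^{2 x} \sin{\left(3 x \right)} + 6 e^{2 x} \cos{\left(3 x \right)} + 13}{13}

A first test for any G(x): its x-derivative must equal the given G'(x).
A general antiderivative is - \frac{4 e^{2 x} \sin{\left(3 x \right)}}{13} + \frac{6 e^{2 x} \cos{\left(3 x \right)}}{13} + C.
The condition gives C = \frac{19}{13} - (\frac{6}{13}) = 1.
So G(x) = \frac{- 4 e^{2 x} \sin{\left(3 x \right)} + 6 e^{2 x} \cos{\left(3 x \right)} + 13}{13}.
Check: d/dx[\frac{- 4 e^{2 x} \sin{\left(3 x \right)} + 6 e^{2 x} \cos{\left(3 x \right)} + 13}{13}] = - 2 e^{2 x} \sin{\left(3 x \right)} = G'(x).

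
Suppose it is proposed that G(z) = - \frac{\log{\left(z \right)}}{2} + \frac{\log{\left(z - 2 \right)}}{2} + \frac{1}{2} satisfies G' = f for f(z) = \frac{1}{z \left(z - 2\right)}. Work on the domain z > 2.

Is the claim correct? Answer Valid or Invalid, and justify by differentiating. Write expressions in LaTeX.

d/dz[G] = \frac{1}{z^{2} - 2 z}
This equals f(z) exactly, so the claim holds.

Valid. The derivative of G reproduces f.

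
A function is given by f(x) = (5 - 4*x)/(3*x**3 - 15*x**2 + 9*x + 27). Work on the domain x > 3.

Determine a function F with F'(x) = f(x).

The denominator factors as 3*(x - 3)**2*(x + 1); partial fractions split f into directly integrable pieces: 3/(16*(x + 1)) - 3/(16*(x - 3)) - 7/(12*(x - 3)**2).
Check: d/dx[-3*log(x - 3)/16 + 3*log(x + 1)/16 + 7/(12*x - 36)] = (5 - 4*x)/(3*x**3 - 15*x**2 + 9*x + 27) = f(x).

An antiderivative is F(x) = -3*log(x - 3)/16 + 3*log(x + 1)/16 + 7/(12*x - 36).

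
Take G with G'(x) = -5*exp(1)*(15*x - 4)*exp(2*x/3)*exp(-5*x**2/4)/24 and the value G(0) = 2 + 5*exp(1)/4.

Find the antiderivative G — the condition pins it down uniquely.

The substitution u = -5*x**2/4 + 2*x/3 + 1 works: G'(x) is exactly (dG/du)*(du/dx) for that inner function.
A general antiderivative is 5*exp(-5*x**2/4 + 2*x/3 + 1)/4 + C.
The condition gives C = 2 + 5*exp(1)/4 - (5*exp(1)/4) = 2.
So G(x) = (5*exp(-5*x**2/4 + 2*x/3 + 1) + 8)/4.
Check: d/dx[(5*exp(-5*x**2/4 + 2*x/3 + 1) + 8)/4] = -25*exp(1)*x*exp(2*x/3)*exp(-5*x**2/4)/8 + 5*exp(1)*exp(2*x/3)*exp(-5*x**2/4)/6, which equals G'(x).

G(x) = (5*exp(-5*x**2/4 + 2*x/3 + 1) + 8)/4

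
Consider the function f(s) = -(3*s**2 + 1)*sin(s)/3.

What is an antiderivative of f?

An antiderivative is F(s) = s**2*cos(s) - 2*s*sin(s) - 5*cos(s)/3.

An antiderivative F(s) passes only if d/ds[F] lands on f(s) exactly.
Check: d/ds[s**2*cos(s) - 2*s*sin(s) - 5*cos(s)/3] = -s**2*sin(s) - sin(s)/3, which equals f(s).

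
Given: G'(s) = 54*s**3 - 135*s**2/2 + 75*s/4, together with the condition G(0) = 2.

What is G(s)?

G(s) = 27*s**4/2 - 45*s**3/2 + 75*s**2/8 + 2

G'(s) matches the chain-rule pattern g'(h)*h' with inner function h(s) = 3*s**2 - 5*s/2; substituting u = h(s) collapses the integral.
A general antiderivative is 3*(3*s**2 - 5*s/2)**2/2 + C.
The condition gives C = 2 - (0) = 2.
So G(s) = 27*s**4/2 - 45*s**3/2 + 75*s**2/8 + 2.
Check: d/ds[27*s**4/2 - 45*s**3/2 + 75*s**2/8 + 2] = 54*s**3 - 135*s**2/2 + 75*s/4 = G'(s).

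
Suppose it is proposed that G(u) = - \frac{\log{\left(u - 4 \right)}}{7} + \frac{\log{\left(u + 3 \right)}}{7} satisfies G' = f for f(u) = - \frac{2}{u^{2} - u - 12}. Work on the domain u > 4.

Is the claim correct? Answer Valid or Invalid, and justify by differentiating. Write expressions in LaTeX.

Invalid: d/du[G] - f = \frac{1}{u^{2} - u - 12}, which is not 0.

d/du[G] = - \frac{1}{u^{2} - u - 12}
d/du[G] - f(u) = \frac{1}{u^{2} - u - 12} != 0.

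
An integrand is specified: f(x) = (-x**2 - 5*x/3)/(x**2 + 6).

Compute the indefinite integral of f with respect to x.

F(x) = -x - 5*log(x**2 + 6)/6 + sqrt(6)*atan(sqrt(6)*x/6) + C

Differentiate the proposed F(x) back; it has to land on f(x) exactly.
Check: d/dx[-x - 5*log(x**2 + 6)/6 + sqrt(6)*atan(sqrt(6)*x/6)] = (-3*x**2 - 5*x)/(3*x**2 + 18), which equals f(x).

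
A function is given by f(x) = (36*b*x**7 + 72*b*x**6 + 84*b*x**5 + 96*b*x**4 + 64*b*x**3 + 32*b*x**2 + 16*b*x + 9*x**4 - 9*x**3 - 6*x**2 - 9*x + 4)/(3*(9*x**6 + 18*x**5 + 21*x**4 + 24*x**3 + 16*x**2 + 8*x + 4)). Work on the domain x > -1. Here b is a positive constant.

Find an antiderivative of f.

A first test for any F(x): its x-derivative must equal f(x) identically.
Check: d/dx[(4*b*x**2*(x + 1)*(3*x**2 + 2) - 6*x**2 + 3*x - 1)/(6*(x + 1)*(3*x**2 + 2))] = (36*b*x**7 + 72*b*x**6 + 84*b*x**5 + 96*b*x**4 + 64*b*x**3 + 32*b*x**2 + 16*b*x + 9*x**4 - 9*x**3 - 6*x**2 - 9*x + 4)/(27*x**6 + 54*x**5 + 63*x**4 + 72*x**3 + 48*x**2 + 24*x + 12), which equals f(x).

An antiderivative is F(x) = (4*b*x**2*(x + 1)*(3*x**2 + 2) - 6*x**2 + 3*x - 1)/(6*(x + 1)*(3*x**2 + 2)).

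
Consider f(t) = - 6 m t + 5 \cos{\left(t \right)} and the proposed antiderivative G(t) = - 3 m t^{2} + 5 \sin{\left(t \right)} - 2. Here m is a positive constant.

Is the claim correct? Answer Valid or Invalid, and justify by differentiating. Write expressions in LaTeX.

Valid: G'(t) = f(t).

d/dt[G] = - 6 m t + 5 \cos{\left(t \right)}
This equals f(t) exactly, so the claim holds.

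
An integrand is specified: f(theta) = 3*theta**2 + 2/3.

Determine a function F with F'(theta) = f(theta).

An antiderivative is F(theta) = theta*(3*theta**2 + 2)/3.

An antiderivative F(theta) passes only if d/dtheta[F] lands on f(theta) exactly.
Check: d/dtheta[theta*(3*theta**2 + 2)/3] = 3*theta**2 + 2/3 = f(theta).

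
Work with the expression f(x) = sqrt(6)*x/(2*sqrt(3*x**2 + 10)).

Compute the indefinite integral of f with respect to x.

F(x) = sqrt(6)*sqrt(3*x**2 + 10)/6 + C

The substitution u = x**2/2 + 5/3 works: f is exactly (dF/du)*(du/dx) for that inner function.
Check: d/dx[sqrt(6)*sqrt(3*x**2 + 10)/6] = sqrt(6)*x/(2*sqrt(3*x**2 + 10)) = f(x).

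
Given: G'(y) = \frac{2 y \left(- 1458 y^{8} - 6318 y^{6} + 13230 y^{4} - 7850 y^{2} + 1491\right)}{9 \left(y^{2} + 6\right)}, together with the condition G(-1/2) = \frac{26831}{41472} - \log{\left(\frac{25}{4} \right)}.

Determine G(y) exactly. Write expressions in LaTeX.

G(y) = \frac{- \left(9 y^{2} - 5\right)^{4} - 162 \log{\left(y^{2} + 6 \right)} + 162}{162}

Recover the given G'(y) by differentiating a candidate G(y); any mismatch rules it out.
A general antiderivative is - \frac{\left(3 y^{2} - \frac{5}{3}\right)^{4}}{2} - \log{\left(y^{2} + 6 \right)} + C.
The condition gives C = \frac{26831}{41472} - \log{\left(\frac{25}{4} \right)} - (- \log{\left(\frac{25}{4} \right)} - \frac{14641}{41472}) = 1.
So G(y) = \frac{- \left(9 y^{2} - 5\right)^{4} - 162 \log{\left(y^{2} + 6 \right)} + 162}{162}.
Check: d/dy[\frac{- \left(9 y^{2} - 5\right)^{4} - 162 \log{\left(y^{2} + 6 \right)} + 162}{162}] = \frac{- 2916 y^{9} - 12636 y^{7} + 26460 y^{5} - 15700 y^{3} + 2982 y}{9 y^{2} + 54}, which equals G'(y).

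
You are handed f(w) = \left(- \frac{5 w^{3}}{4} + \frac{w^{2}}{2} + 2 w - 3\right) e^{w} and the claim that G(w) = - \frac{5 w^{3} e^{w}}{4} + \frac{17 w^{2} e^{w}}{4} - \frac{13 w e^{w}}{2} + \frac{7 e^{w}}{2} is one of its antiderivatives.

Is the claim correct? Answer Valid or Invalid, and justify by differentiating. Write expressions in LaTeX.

d/dw[G] = - \frac{5 w^{3} e^{w}}{4} + \frac{w^{2} e^{w}}{2} + 2 w e^{w} - 3 e^{w}
This equals f(w) exactly, so the claim holds.

Valid. The derivative of G reproduces f.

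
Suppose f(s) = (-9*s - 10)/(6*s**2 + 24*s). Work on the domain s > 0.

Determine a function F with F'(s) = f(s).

The denominator factors as 6*s*(s + 4); partial fractions split f into directly integrable pieces: -13/(12*(s + 4)) - 5/(12*s).
Check: d/ds[-5*log(s)/12 - 13*log(s + 4)/12] = (-9*s - 10)/(6*s**2 + 24*s) = f(s).

An antiderivative is F(s) = -5*log(s)/12 - 13*log(s + 4)/12.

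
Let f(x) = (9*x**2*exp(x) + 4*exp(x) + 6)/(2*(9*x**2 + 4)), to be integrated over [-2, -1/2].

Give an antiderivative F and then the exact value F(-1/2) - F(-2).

Check any antiderivative F(x) by computing F'(x) and comparing it with f(x).
F(x) = (exp(x) + atan(3*x/2))/2 is an antiderivative of f.
Check: d/dx[(exp(x) + atan(3*x/2))/2] = (9*x**2*exp(x) + 4*exp(x) + 6)/(18*x**2 + 8), which equals f(x).
F(-1/2) = -atan(3/4)/2 + exp(-1/2)/2; F(-2) = -atan(3)/2 + exp(-2)/2.
Integral = F(-1/2) - F(-2) = -atan(3/4)/2 - exp(-2)/2 + exp(-1/2)/2 + atan(3)/2.

Antiderivative: F(x) = (exp(x) + atan(3*x/2))/2; value = -atan(3/4)/2 - exp(-2)/2 + exp(-1/2)/2 + atan(3)/2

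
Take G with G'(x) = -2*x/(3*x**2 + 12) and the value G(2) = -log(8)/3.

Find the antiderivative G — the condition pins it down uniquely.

G(x) = -log(x**2 + 4)/3

The substitution u = x**2 + 4 works: G'(x) is exactly (dG/du)*(du/dx) for that inner function.
A general antiderivative is -log(x**2 + 4)/3 + C.
The condition gives C = -log(8)/3 - (-log(8)/3) = 0.
So G(x) = -log(x**2 + 4)/3.
Check: d/dx[-log(x**2 + 4)/3] = -2*x/(3*x**2 + 12) = G'(x).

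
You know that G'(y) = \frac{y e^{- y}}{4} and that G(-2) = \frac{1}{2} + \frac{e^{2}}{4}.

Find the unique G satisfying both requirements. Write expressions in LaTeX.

G(y) = - \frac{y e^{- y}}{4} + \frac{1}{2} - \frac{e^{- y}}{4}

G'(y) has the shape u'v + uv' for u = - \frac{y}{4} - \frac{1}{4} and v = e^{- y} — it is the derivative of the product u*v.
A general antiderivative is \frac{\left(- y - 1\right) e^{- y}}{4} + C.
The condition gives C = \frac{1}{2} + \frac{e^{2}}{4} - (\frac{e^{2}}{4}) = \frac{1}{2}.
So G(y) = - \frac{y e^{- y}}{4} + \frac{1}{2} - \frac{e^{- y}}{4}.
Check: d/dy[- \frac{y e^{- y}}{4} + \frac{1}{2} - \frac{e^{- y}}{4}] = \frac{y e^{- y}}{4} = G'(y).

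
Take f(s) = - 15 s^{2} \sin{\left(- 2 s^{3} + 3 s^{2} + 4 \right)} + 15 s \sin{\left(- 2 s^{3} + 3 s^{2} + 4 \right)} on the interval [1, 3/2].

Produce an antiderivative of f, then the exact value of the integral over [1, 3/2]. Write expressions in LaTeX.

Antiderivative: F(s) = - \frac{5 \cos{\left(- 2 s^{3} + 3 s^{2} + 4 \right)}}{2}; value = \frac{5 \cos{\left(5 \right)}}{2} - \frac{5 \cos{\left(4 \right)}}{2}

The substitution u = - 2 s^{3} + 3 s^{2} + 4 works: f is exactly (dF/du)*(du/ds) for that inner function.
F(s) = - \frac{5 \cos{\left(- 2 s^{3} + 3 s^{2} + 4 \right)}}{2} is an antiderivative of f.
Check: d/ds[- \frac{5 \cos{\left(- 2 s^{3} + 3 s^{2} + 4 \right)}}{2}] = - 15 s^{2} \sin{\left(- 2 s^{3} + 3 s^{2} + 4 \right)} + 15 s \sin{\left(- 2 s^{3} + 3 s^{2} + 4 \right)} = f(s).
F(3/2) = - \frac{5 \cos{\left(4 \right)}}{2}; F(1) = - \frac{5 \cos{\left(5 \right)}}{2}.
Integral = F(3/2) - F(1) = \frac{5 \cos{\left(5 \right)}}{2} - \frac{5 \cos{\left(4 \right)}}{2}.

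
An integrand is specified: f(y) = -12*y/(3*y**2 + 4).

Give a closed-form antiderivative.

An antiderivative is F(y) = -2*log(y**2 + 4/3).

f matches the chain-rule pattern g'(h)*h' with inner function h(y) = y**2 + 4/3; substituting u = h(y) collapses the integral.
Check: d/dy[-2*log(y**2 + 4/3)] = -12*y/(3*y**2 + 4) = f(y).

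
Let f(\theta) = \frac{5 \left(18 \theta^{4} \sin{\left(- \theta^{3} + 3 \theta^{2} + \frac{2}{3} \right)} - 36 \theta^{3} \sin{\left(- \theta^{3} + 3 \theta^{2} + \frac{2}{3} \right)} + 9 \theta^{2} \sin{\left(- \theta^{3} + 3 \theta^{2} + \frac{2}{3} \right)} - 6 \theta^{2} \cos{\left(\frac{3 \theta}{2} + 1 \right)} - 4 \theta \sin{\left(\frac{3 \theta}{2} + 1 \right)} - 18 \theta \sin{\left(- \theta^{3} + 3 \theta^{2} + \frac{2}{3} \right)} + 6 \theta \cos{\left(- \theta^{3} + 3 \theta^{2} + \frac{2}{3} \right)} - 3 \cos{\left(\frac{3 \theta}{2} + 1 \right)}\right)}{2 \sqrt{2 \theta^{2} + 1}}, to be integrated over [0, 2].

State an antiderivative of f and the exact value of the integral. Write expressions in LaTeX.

Recognize the product-rule pattern: f = u'v + uv' with u = - 5 \sqrt{2 \theta^{2} + 1}, v = \sin{\left(\frac{3 \theta}{2} + 1 \right)} - \frac{3 \cos{\left(- \theta^{3} + 3 \theta^{2} + \frac{2}{3} \right)}}{2}, so integration by parts undoes it.
F(\theta) = - 5 \sqrt{2 \theta^{2} + 1} \left(\sin{\left(\frac{3 \theta}{2} + 1 \right)} - \frac{3 \cos{\left(- \theta^{3} + 3 \theta^{2} + \frac{2}{3} \right)}}{2}\right) is an antiderivative of f.
Check: d/d\theta[- 5 \sqrt{2 \theta^{2} + 1} \left(\sin{\left(\frac{3 \theta}{2} + 1 \right)} - \frac{3 \cos{\left(- \theta^{3} + 3 \theta^{2} + \frac{2}{3} \right)}}{2}\right)] = \frac{90 \theta^{4} \sin{\left(- \theta^{3} + 3 \theta^{2} + \frac{2}{3} \right)} - 180 \theta^{3} \sin{\left(- \theta^{3} + 3 \theta^{2} + \frac{2}{3} \right)} + 45 \theta^{2} \sin{\left(- \theta^{3} + 3 \theta^{2} + \frac{2}{3} \right)} - 30 \theta^{2} \cos{\left(\frac{3 \theta}{2} + 1 \right)} - 20 \theta \sin{\left(\frac{3 \theta}{2} + 1 \right)} - 90 \theta \sin{\left(- \theta^{3} + 3 \theta^{2} + \frac{2}{3} \right)} + 30 \theta \cos{\left(- \theta^{3} + 3 \theta^{2} + \frac{2}{3} \right)} - 15 \cos{\left(\frac{3 \theta}{2} + 1 \right)}}{2 \sqrt{2 \theta^{2} + 1}}, which equals f(\theta).
F(2) = \frac{45 \cos{\left(\frac{14}{3} \right)}}{2} - 15 \sin{\left(4 \right)}; F(0) = - 5 \sin{\left(1 \right)} + \frac{15 \cos{\left(\frac{2}{3} \right)}}{2}.
Integral = F(2) - F(0) = - \frac{15 \cos{\left(\frac{2}{3} \right)}}{2} + \frac{45 \cos{\left(\frac{14}{3} \right)}}{2} + 5 \sin{\left(1 \right)} - 15 \sin{\left(4 \right)}.

Antiderivative: F(\theta) = - 5 \sqrt{2 \theta^{2} + 1} \left(\sin{\left(\frac{3 \theta}{2} + 1 \right)} - \frac{3 \cos{\left(- \theta^{3} + 3 \theta^{2} + \frac{2}{3} \right)}}{2}\right); value = - \frac{15 \cos{\left(\frac{2}{3} \right)}}{2} + \frac{45 \cos{\left(\frac{14}{3} \right)}}{2} + 5 \sin{\left(1 \right)} - 15 \sin{\left(4 \right)}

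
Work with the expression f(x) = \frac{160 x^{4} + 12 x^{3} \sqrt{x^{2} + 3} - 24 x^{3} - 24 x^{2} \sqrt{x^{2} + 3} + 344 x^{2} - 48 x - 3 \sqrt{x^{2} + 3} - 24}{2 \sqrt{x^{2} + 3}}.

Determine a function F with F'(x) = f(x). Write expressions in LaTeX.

An antiderivative is F(x) = \frac{3 x^{4} - 8 x^{3} - 8 x \sqrt{x^{2} + 3} \left(- 5 x^{2} + x + 1\right) - 3 x + 10}{2}.

An antiderivative F(x) passes only if d/dx[F] lands on f(x) exactly.
Check: d/dx[\frac{3 x^{4} - 8 x^{3} - 8 x \sqrt{x^{2} + 3} \left(- 5 x^{2} + x + 1\right) - 3 x + 10}{2}] = \frac{160 x^{4} + 12 x^{3} \sqrt{x^{2} + 3} - 24 x^{3} - 24 x^{2} \sqrt{x^{2} + 3} + 344 x^{2} - 48 x - 3 \sqrt{x^{2} + 3} - 24}{2 \sqrt{x^{2} + 3}} = f(x).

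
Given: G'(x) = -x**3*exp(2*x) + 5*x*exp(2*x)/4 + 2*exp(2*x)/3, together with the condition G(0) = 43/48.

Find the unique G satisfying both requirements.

G'(x) has the shape u'v + uv' for u = -x**3/2 + 3*x**2/4 - x/8 + 19/48 and v = exp(2*x) — it is the derivative of the product u*v.
A general antiderivative is (-24*x**3 + 36*x**2 - 6*x + 19)*exp(2*x)/48 + C.
The condition gives C = 43/48 - (19/48) = 1/2.
So G(x) = -(24*x**3*exp(2*x) - 36*x**2*exp(2*x) + 6*x*exp(2*x) - 19*exp(2*x) - 24)/48.
Check: d/dx[-(24*x**3*exp(2*x) - 36*x**2*exp(2*x) + 6*x*exp(2*x) - 19*exp(2*x) - 24)/48] = -x**3*exp(2*x) + 5*x*exp(2*x)/4 + 2*exp(2*x)/3 = G'(x).

G(x) = -(24*x**3*exp(2*x) - 36*x**2*exp(2*x) + 6*x*exp(2*x) - 19*exp(2*x) - 24)/48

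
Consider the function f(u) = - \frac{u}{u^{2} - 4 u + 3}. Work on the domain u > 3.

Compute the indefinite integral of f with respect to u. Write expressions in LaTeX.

F(u) = \frac{- 3 \log{\left(u - 3 \right)} + \log{\left(u - 1 \right)}}{2} + C

Factor the denominator (\left(u - 3\right) \left(u - 1\right)) and decompose: f = \frac{1}{2 \left(u - 1\right)} - \frac{3}{2 \left(u - 3\right)}; each piece integrates to a log, atan, or power term.
Check: d/du[\frac{- 3 \log{\left(u - 3 \right)} + \log{\left(u - 1 \right)}}{2}] = - \frac{u}{u^{2} - 4 u + 3} = f(u).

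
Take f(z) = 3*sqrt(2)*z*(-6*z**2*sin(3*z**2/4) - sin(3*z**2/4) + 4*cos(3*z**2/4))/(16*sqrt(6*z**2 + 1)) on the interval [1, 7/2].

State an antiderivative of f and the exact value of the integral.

f has the shape u'v + uv' for u = sqrt(3*z**2 + 1/2)/4 and v = cos(3*z**2/4) — it is the derivative of the product u*v.
F(z) = sqrt(3*z**2 + 1/2)*cos(3*z**2/4)/4 is an antiderivative of f.
Check: d/dz[sqrt(3*z**2 + 1/2)*cos(3*z**2/4)/4] = sqrt(2)*(-18*z**3*sin(3*z**2/4) - 3*z*sin(3*z**2/4) + 12*z*cos(3*z**2/4))/(16*sqrt(6*z**2 + 1)), which equals f(z).
F(7/2) = sqrt(149)*cos(147/16)/8; F(1) = sqrt(14)*cos(3/4)/8.
Integral = F(7/2) - F(1) = sqrt(149)*cos(147/16)/8 - sqrt(14)*cos(3/4)/8.

Antiderivative: F(z) = sqrt(3*z**2 + 1/2)*cos(3*z**2/4)/4; value = sqrt(149)*cos(147/16)/8 - sqrt(14)*cos(3/4)/8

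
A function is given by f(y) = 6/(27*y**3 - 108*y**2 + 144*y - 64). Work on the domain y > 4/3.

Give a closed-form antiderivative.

Differentiate the proposed F(y) back; it has to land on f(y) exactly.
Check: d/dy[-1/(3*y - 4)**2] = 6/(27*y**3 - 108*y**2 + 144*y - 64) = f(y).

An antiderivative is F(y) = -1/(3*y - 4)**2.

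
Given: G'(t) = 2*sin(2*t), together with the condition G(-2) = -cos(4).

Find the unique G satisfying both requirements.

For G(t) to be correct, d/dt[G] must agree with the stated G'(t) identically.
A general antiderivative is -cos(2*t) + C.
The condition gives C = -cos(4) - (-cos(4)) = 0.
So G(t) = -cos(2*t).
Check: d/dt[-cos(2*t)] = 2*sin(2*t) = G'(t).

G(t) = -cos(2*t)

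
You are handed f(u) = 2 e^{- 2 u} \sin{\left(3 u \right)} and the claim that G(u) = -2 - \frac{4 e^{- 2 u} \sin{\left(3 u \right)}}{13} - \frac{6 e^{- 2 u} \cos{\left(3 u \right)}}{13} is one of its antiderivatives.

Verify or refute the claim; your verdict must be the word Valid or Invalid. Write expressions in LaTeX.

d/du[G] = 2 e^{- 2 u} \sin{\left(3 u \right)}
This equals f(u) exactly, so the claim holds.

Valid: G'(u) = f(u).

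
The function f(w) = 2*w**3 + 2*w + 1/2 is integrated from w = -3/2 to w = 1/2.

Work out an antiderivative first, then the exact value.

Integrate term by term and add the pieces.
F(w) = w*(w**3 + 2*w + 1)/2 is an antiderivative of f.
Check: d/dw[w*(w**3 + 2*w + 1)/2] = 2*w**3 + 2*w + 1/2 = f(w).
F(1/2) = 17/32; F(-3/2) = 129/32.
Integral = F(1/2) - F(-3/2) = -7/2.

Antiderivative: F(w) = w*(w**3 + 2*w + 1)/2; value = -7/2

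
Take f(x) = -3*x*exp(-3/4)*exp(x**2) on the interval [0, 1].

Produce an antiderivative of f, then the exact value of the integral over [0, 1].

The substitution u = x**2 - 3/4 works: f is exactly (dF/du)*(du/dx) for that inner function.
F(x) = -3*exp(-3/4)*exp(x**2)/2 is an antiderivative of f.
Check: d/dx[-3*exp(-3/4)*exp(x**2)/2] = -3*x*exp(-3/4)*exp(x**2) = f(x).
F(1) = -3*exp(1/4)/2; F(0) = -3*exp(-3/4)/2.
Integral = F(1) - F(0) = -3*exp(1/4)/2 + 3*exp(-3/4)/2.

Antiderivative: F(x) = -3*exp(-3/4)*exp(x**2)/2; value = -3*exp(1/4)/2 + 3*exp(-3/4)/2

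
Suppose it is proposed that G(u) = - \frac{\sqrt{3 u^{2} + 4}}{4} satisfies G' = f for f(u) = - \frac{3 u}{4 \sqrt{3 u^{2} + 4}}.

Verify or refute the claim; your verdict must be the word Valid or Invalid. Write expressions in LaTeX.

Valid - the claim checks out under differentiation.

d/du[G] = - \frac{3 u}{4 \sqrt{3 u^{2} + 4}}
This equals f(u) exactly, so the claim holds.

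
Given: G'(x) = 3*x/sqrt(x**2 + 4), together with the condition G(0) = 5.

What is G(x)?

G'(x) matches the chain-rule pattern g'(h)*h' with inner function h(x) = x**2 + 4; substituting u = h(x) collapses the integral.
A general antiderivative is 3*sqrt(x**2 + 4) + C.
The condition gives C = 5 - (6) = -1.
So G(x) = 3*sqrt(x**2 + 4) - 1.
Check: d/dx[3*sqrt(x**2 + 4) - 1] = 3*x/sqrt(x**2 + 4) = G'(x).

G(x) = 3*sqrt(x**2 + 4) - 1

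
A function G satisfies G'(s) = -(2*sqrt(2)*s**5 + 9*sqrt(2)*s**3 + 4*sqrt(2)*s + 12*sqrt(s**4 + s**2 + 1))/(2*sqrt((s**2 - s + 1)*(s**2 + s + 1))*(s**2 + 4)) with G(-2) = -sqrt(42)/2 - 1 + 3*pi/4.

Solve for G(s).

Whatever form G(s) takes, its d/ds must return the stated G'(s).
A general antiderivative is -sqrt(2*s**4 + 2*s**2 + 2)/2 - 3*atan(s/2) + C.
The condition gives C = -sqrt(42)/2 - 1 + 3*pi/4 - (-sqrt(42)/2 + 3*pi/4) = -1.
So G(s) = -sqrt(2*s**4 + 2*s**2 + 2)/2 - 3*atan(s/2) - 1.
Check: d/ds[-sqrt(2*s**4 + 2*s**2 + 2)/2 - 3*atan(s/2) - 1] = (-2*sqrt(2)*s**5 - 9*sqrt(2)*s**3 - 4*sqrt(2)*s - 12*sqrt(s**4 + s**2 + 1))/(2*s**2*sqrt(s**4 + s**2 + 1) + 8*sqrt(s**4 + s**2 + 1)), which equals G'(s).

G(s) = -sqrt(2*s**4 + 2*s**2 + 2)/2 - 3*atan(s/2) - 1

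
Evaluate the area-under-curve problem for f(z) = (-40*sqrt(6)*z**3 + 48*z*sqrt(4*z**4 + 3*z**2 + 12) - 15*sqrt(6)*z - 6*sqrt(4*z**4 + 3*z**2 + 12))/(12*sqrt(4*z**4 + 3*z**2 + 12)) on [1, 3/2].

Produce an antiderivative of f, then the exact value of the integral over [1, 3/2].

A candidate is checked by its d/dz: the result must match f(z).
F(z) = 2*z**2 - z/2 - 5*sqrt(2*z**4/3 + z**2/2 + 2)/2 is an antiderivative of f.
Check: d/dz[2*z**2 - z/2 - 5*sqrt(2*z**4/3 + z**2/2 + 2)/2] = (-40*sqrt(6)*z**3 + 48*z*sqrt(4*z**4 + 3*z**2 + 12) - 15*sqrt(6)*z - 6*sqrt(4*z**4 + 3*z**2 + 12))/(12*sqrt(4*z**4 + 3*z**2 + 12)) = f(z).
F(3/2) = 15/4 - 5*sqrt(26)/4; F(1) = 3/2 - 5*sqrt(114)/12.
Integral = F(3/2) - F(1) = -5*sqrt(26)/4 + 9/4 + 5*sqrt(114)/12.

Antiderivative: F(z) = 2*z**2 - z/2 - 5*sqrt(2*z**4/3 + z**2/2 + 2)/2; value = -5*sqrt(26)/4 + 9/4 + 5*sqrt(114)/12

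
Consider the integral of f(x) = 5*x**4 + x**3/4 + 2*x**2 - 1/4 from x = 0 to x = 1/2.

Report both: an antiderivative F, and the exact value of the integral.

Antiderivative: F(x) = x**5 + x**4/16 + 2*x**3/3 - x/4; value = -5/768

Integrate term by term and add the pieces.
F(x) = x**5 + x**4/16 + 2*x**3/3 - x/4 is an antiderivative of f.
Check: d/dx[x**5 + x**4/16 + 2*x**3/3 - x/4] = 5*x**4 + x**3/4 + 2*x**2 - 1/4 = f(x).
F(1/2) = -5/768; F(0) = 0.
Integral = F(1/2) - F(0) = -5/768.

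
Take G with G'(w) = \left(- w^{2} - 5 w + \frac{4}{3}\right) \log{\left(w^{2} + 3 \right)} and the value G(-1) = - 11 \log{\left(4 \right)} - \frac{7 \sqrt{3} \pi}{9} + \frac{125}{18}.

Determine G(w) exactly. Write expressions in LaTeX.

Differentiate the proposed G(w) back; it has to land on the given G'(w).
A general antiderivative is \frac{2 w^{3}}{9} + \frac{5 w^{2}}{2} - \frac{14 w}{3} + \left(- \frac{w^{3}}{3} - \frac{5 w^{2}}{2} + \frac{4 w}{3}\right) \log{\left(w^{2} + 3 \right)} - \frac{15 \log{\left(w^{2} + 3 \right)}}{2} + \frac{14 \sqrt{3} \operatorname{atan}{\left(\frac{\sqrt{3} w}{3} \right)}}{3} + C.
The condition gives C = - 11 \log{\left(4 \right)} - \frac{7 \sqrt{3} \pi}{9} + \frac{125}{18} - (- 11 \log{\left(4 \right)} - \frac{7 \sqrt{3} \pi}{9} + \frac{125}{18}) = 0.
So G(w) = - \frac{6 w^{3} \log{\left(w^{2} + 3 \right)} - 4 w^{3} + 45 w^{2} \log{\left(w^{2} + 3 \right)} - 45 w^{2} - 24 w \log{\left(w^{2} + 3 \right)} + 84 w + 135 \log{\left(w^{2} + 3 \right)} - 84 \sqrt{3} \operatorname{atan}{\left(\frac{\sqrt{3} w}{3} \right)}}{18}.
Check: d/dw[- \frac{6 w^{3} \log{\left(w^{2} + 3 \right)} - 4 w^{3} + 45 w^{2} \log{\left(w^{2} + 3 \right)} - 45 w^{2} - 24 w \log{\left(w^{2} + 3 \right)} + 84 w + 135 \log{\left(w^{2} + 3 \right)} - 84 \sqrt{3} \operatorname{atan}{\left(\frac{\sqrt{3} w}{3} \right)}}{18}] = - w^{2} \log{\left(w^{2} + 3 \right)} - 5 w \log{\left(w^{2} + 3 \right)} + \frac{4 \log{\left(w^{2} + 3 \right)}}{3}, which equals G'(w).

G(w) = - \frac{6 w^{3} \log{\left(w^{2} + 3 \right)} - 4 w^{3} + 45 w^{2} \log{\left(w^{2} + 3 \right)} - 45 w^{2} - 24 w \log{\left(w^{2} + 3 \right)} + 84 w + 135 \log{\left(w^{2} + 3 \right)} - 84 \sqrt{3} \operatorname{atan}{\left(\frac{\sqrt{3} w}{3} \right)}}{18}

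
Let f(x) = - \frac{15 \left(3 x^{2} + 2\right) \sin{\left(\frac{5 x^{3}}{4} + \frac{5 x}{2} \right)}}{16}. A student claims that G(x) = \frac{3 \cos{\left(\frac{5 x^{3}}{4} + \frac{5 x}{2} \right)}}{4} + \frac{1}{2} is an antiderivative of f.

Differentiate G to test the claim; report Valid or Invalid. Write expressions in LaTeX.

Valid - the claim checks out under differentiation.

d/dx[G] = - \frac{45 x^{2} \sin{\left(\frac{5 x^{3}}{4} + \frac{5 x}{2} \right)}}{16} - \frac{15 \sin{\left(\frac{5 x^{3}}{4} + \frac{5 x}{2} \right)}}{8}
This equals f(x) exactly, so the claim holds.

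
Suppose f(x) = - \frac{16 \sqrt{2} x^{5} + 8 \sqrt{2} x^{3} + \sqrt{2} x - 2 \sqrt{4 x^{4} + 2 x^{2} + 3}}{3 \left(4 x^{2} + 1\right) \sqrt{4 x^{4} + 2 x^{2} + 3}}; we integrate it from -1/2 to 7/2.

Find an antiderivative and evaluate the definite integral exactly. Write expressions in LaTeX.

Recover f(x) by differentiating a candidate F(x); any mismatch rules it out.
F(x) = \frac{- \sqrt{2} \sqrt{4 x^{4} + 2 x^{2} + 3} + 2 \operatorname{atan}{\left(2 x \right)}}{6} is an antiderivative of f.
Check: d/dx[\frac{- \sqrt{2} \sqrt{4 x^{4} + 2 x^{2} + 3} + 2 \operatorname{atan}{\left(2 x \right)}}{6}] = \frac{- 16 \sqrt{2} x^{5} - 8 \sqrt{2} x^{3} - \sqrt{2} x + 2 \sqrt{4 x^{4} + 2 x^{2} + 3}}{12 x^{2} \sqrt{4 x^{4} + 2 x^{2} + 3} + 3 \sqrt{4 x^{4} + 2 x^{2} + 3}}, which equals f(x).
F(7/2) = - \frac{3 \sqrt{62}}{4} + \frac{\operatorname{atan}{\left(7 \right)}}{3}; F(-1/2) = - \frac{\sqrt{30}}{12} - \frac{\pi}{12}.
Integral = F(7/2) - F(-1/2) = - \frac{3 \sqrt{62}}{4} + \frac{\pi}{12} + \frac{\sqrt{30}}{12} + \frac{\operatorname{atan}{\left(7 \right)}}{3}.

Antiderivative: F(x) = \frac{- \sqrt{2} \sqrt{4 x^{4} + 2 x^{2} + 3} + 2 \operatorname{atan}{\left(2 x \right)}}{6}; value = - \frac{3 \sqrt{62}}{4} + \frac{\pi}{12} + \frac{\sqrt{30}}{12} + \frac{\operatorname{atan}{\left(7 \right)}}{3}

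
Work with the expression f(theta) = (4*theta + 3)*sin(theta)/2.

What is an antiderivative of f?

An antiderivative is F(theta) = -(4*theta*cos(theta) - 4*sin(theta) + 3*cos(theta))/2.

An antiderivative F(theta) passes only if d/dtheta[F] lands on f(theta) exactly.
Check: d/dtheta[-(4*theta*cos(theta) - 4*sin(theta) + 3*cos(theta))/2] = 2*theta*sin(theta) + 3*sin(theta)/2, which equals f(theta).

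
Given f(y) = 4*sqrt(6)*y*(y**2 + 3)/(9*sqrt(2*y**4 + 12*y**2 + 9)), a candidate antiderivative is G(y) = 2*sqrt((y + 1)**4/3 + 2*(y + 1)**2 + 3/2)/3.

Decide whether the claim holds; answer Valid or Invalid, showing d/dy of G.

Invalid: d/dy[G] - f = (4*sqrt(6)*y**3*sqrt(2*y**4 + 12*y**2 + 9) - 4*sqrt(6)*y**3*sqrt(2*y**4 + 8*y**3 + 24*y**2 + 32*y + 23) + 12*sqrt(6)*y**2*sqrt(2*y**4 + 12*y**2 + 9) + 24*sqrt(6)*y*sqrt(2*y**4 + 12*y**2 + 9) - 12*sqrt(6)*y*sqrt(2*y**4 + 8*y**3 + 24*y**2 + 32*y + 23) + 16*sqrt(6)*sqrt(2*y**4 + 12*y**2 + 9))/(9*sqrt(2*y**4 + 12*y**2 + 9)*sqrt(2*y**4 + 8*y**3 + 24*y**2 + 32*y + 23)), which is not 0.

d/dy[G] = (4*sqrt(6)*y**3 + 12*sqrt(6)*y**2 + 24*sqrt(6)*y + 16*sqrt(6))/(9*sqrt(2*y**4 + 8*y**3 + 24*y**2 + 32*y + 23))
d/dy[G] - f(y) = (4*sqrt(6)*y**3*sqrt(2*y**4 + 12*y**2 + 9) - 4*sqrt(6)*y**3*sqrt(2*y**4 + 8*y**3 + 24*y**2 + 32*y + 23) + 12*sqrt(6)*y**2*sqrt(2*y**4 + 12*y**2 + 9) + 24*sqrt(6)*y*sqrt(2*y**4 + 12*y**2 + 9) - 12*sqrt(6)*y*sqrt(2*y**4 + 8*y**3 + 24*y**2 + 32*y + 23) + 16*sqrt(6)*sqrt(2*y**4 + 12*y**2 + 9))/(9*sqrt(2*y**4 + 12*y**2 + 9)*sqrt(2*y**4 + 8*y**3 + 24*y**2 + 32*y + 23)) != 0.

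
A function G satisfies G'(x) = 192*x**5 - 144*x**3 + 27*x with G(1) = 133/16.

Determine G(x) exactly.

G(x) = (4*x**2 - 3/2)**3/2 + 1/2

G'(x) matches the chain-rule pattern g'(h)*h' with inner function h(x) = 4*x**2 - 3/2; substituting u = h(x) collapses the integral.
A general antiderivative is (4*x**2 - 3/2)**3/2 + C.
The condition gives C = 133/16 - (125/16) = 1/2.
So G(x) = (4*x**2 - 3/2)**3/2 + 1/2.
Check: d/dx[(4*x**2 - 3/2)**3/2 + 1/2] = 192*x**5 - 144*x**3 + 27*x = G'(x).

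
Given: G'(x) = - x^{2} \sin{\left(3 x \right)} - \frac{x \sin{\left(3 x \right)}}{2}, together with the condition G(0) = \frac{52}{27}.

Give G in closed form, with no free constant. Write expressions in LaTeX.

The integrand splits into summands that can be handled one at a time.
A general antiderivative is \frac{x^{2} \cos{\left(3 x \right)}}{3} - \frac{2 x \sin{\left(3 x \right)}}{9} + \frac{x \cos{\left(3 x \right)}}{6} - \frac{\sin{\left(3 x \right)}}{18} - \frac{2 \cos{\left(3 x \right)}}{27} + C.
The condition gives C = \frac{52}{27} - (- \frac{2}{27}) = 2.
So G(x) = \frac{x^{2} \cos{\left(3 x \right)}}{3} - \frac{2 x \sin{\left(3 x \right)}}{9} + \frac{x \cos{\left(3 x \right)}}{6} - \frac{\sin{\left(3 x \right)}}{18} - \frac{2 \cos{\left(3 x \right)}}{27} + 2.
Check: d/dx[\frac{x^{2} \cos{\left(3 x \right)}}{3} - \frac{2 x \sin{\left(3 x \right)}}{9} + \frac{x \cos{\left(3 x \right)}}{6} - \frac{\sin{\left(3 x \right)}}{18} - \frac{2 \cos{\left(3 x \right)}}{27} + 2] = - x^{2} \sin{\left(3 x \right)} - \frac{x \sin{\left(3 x \right)}}{2} = G'(x).

G(x) = \frac{x^{2} \cos{\left(3 x \right)}}{3} - \frac{2 x \sin{\left(3 x \right)}}{9} + \frac{x \cos{\left(3 x \right)}}{6} - \frac{\sin{\left(3 x \right)}}{18} - \frac{2 \cos{\left(3 x \right)}}{27} + 2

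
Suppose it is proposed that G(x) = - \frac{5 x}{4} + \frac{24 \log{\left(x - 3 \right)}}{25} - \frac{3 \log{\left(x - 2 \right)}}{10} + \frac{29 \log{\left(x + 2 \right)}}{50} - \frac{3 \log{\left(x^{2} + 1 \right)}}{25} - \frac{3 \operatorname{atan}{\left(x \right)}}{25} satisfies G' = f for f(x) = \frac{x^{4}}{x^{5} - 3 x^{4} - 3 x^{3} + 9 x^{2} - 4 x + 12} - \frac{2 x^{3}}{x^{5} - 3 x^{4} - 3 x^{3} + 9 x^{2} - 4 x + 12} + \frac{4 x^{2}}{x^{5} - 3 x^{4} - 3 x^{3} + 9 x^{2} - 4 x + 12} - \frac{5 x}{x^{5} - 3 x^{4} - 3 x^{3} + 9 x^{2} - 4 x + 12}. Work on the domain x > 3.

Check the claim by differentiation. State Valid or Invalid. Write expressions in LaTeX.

Invalid: d/dx[G] - f = - \frac{5}{4}, which is not 0.

d/dx[G] = \frac{- 5 x^{5} + 19 x^{4} + 7 x^{3} - 29 x^{2} - 60}{4 x^{5} - 12 x^{4} - 12 x^{3} + 36 x^{2} - 16 x + 48}
d/dx[G] - f(x) = - \frac{5}{4} != 0.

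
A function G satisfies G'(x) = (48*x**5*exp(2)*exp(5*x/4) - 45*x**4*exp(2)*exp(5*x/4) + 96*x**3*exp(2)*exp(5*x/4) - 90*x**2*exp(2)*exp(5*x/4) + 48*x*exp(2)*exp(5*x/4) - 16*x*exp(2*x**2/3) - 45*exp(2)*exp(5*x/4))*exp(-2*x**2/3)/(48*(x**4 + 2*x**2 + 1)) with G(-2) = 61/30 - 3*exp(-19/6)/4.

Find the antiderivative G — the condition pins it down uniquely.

G(x) = (-9*x**2*exp(2)*exp(5*x/4)*exp(-2*x**2/3) + 24*x**2 - 9*exp(2)*exp(5*x/4)*exp(-2*x**2/3) + 26)/(12*x**2 + 12)

Since d/dx undoes antidifferentiation here, G(x) must give back the stated G'(x).
A general antiderivative is -3*exp(-2*x**2/3 + 5*x/4 + 2)/4 + 2/(3*(4*x**2 + 4)) + C.
The condition gives C = 61/30 - 3*exp(-19/6)/4 - (1/30 - 3*exp(-19/6)/4) = 2.
So G(x) = (-9*x**2*exp(2)*exp(5*x/4)*exp(-2*x**2/3) + 24*x**2 - 9*exp(2)*exp(5*x/4)*exp(-2*x**2/3) + 26)/(12*x**2 + 12).
Check: d/dx[(-9*x**2*exp(2)*exp(5*x/4)*exp(-2*x**2/3) + 24*x**2 - 9*exp(2)*exp(5*x/4)*exp(-2*x**2/3) + 26)/(12*x**2 + 12)] = (48*x**5*exp(2)*exp(5*x/4) - 45*x**4*exp(2)*exp(5*x/4) + 96*x**3*exp(2)*exp(5*x/4) - 90*x**2*exp(2)*exp(5*x/4) + 48*x*exp(2)*exp(5*x/4) - 16*x*exp(2*x**2/3) - 45*exp(2)*exp(5*x/4))/(48*x**4*exp(2*x**2/3) + 96*x**2*exp(2*x**2/3) + 48*exp(2*x**2/3)), which equals G'(x).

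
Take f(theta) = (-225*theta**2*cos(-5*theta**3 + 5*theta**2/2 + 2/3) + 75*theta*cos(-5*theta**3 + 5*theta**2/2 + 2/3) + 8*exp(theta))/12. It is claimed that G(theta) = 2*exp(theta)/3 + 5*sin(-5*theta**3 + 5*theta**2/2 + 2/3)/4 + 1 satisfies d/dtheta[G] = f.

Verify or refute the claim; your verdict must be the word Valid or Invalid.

d/dtheta[G] = -75*theta**2*cos(-5*theta**3 + 5*theta**2/2 + 2/3)/4 + 25*theta*cos(-5*theta**3 + 5*theta**2/2 + 2/3)/4 + 2*exp(theta)/3
This equals f(theta) exactly, so the claim holds.

Valid: G'(theta) = f(theta).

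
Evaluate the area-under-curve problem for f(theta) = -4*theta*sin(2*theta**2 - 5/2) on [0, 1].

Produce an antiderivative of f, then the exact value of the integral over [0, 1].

The substitution u = 2*theta**2 - 5/2 works: f is exactly (dF/du)*(du/dtheta) for that inner function.
F(theta) = cos(2*theta**2 - 5/2) is an antiderivative of f.
Check: d/dtheta[cos(2*theta**2 - 5/2)] = -4*theta*sin(2*theta**2 - 5/2) = f(theta).
F(1) = cos(1/2); F(0) = cos(5/2).
Integral = F(1) - F(0) = -cos(5/2) + cos(1/2).

Antiderivative: F(theta) = cos(2*theta**2 - 5/2); value = -cos(5/2) + cos(1/2)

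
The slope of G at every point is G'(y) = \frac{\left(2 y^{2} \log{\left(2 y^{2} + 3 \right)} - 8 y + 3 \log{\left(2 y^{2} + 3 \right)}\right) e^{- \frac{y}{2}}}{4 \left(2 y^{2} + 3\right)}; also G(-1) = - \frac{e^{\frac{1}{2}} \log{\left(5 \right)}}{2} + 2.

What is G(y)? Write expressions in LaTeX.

G'(y) has the shape u'v + uv' for u = - \frac{e^{- \frac{y}{2}}}{2} and v = \log{\left(2 y^{2} + 3 \right)} — it is the derivative of the product u*v.
A general antiderivative is - \frac{e^{- \frac{y}{2}} \log{\left(2 y^{2} + 3 \right)}}{2} + C.
The condition gives C = - \frac{e^{\frac{1}{2}} \log{\left(5 \right)}}{2} + 2 - (- \frac{e^{\frac{1}{2}} \log{\left(5 \right)}}{2}) = 2.
So G(y) = \frac{\left(4 e^{\frac{y}{2}} - \log{\left(2 y^{2} + 3 \right)}\right) e^{- \frac{y}{2}}}{2}.
Check: d/dy[\frac{\left(4 e^{\frac{y}{2}} - \log{\left(2 y^{2} + 3 \right)}\right) e^{- \frac{y}{2}}}{2}] = \frac{2 y^{2} \log{\left(2 y^{2} + 3 \right)} - 8 y + 3 \log{\left(2 y^{2} + 3 \right)}}{8 y^{2} e^{\frac{y}{2}} + 12 e^{\frac{y}{2}}}, which equals G'(y).

G(y) = \frac{\left(4 e^{\frac{y}{2}} - \log{\left(2 y^{2} + 3 \right)}\right) e^{- \frac{y}{2}}}{2}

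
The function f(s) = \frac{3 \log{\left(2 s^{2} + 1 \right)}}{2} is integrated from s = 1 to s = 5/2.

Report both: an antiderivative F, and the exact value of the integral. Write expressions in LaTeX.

Antiderivative: F(s) = \frac{3 \left(s \log{\left(2 s^{2} + 1 \right)} - 2 s + \sqrt{2} \operatorname{atan}{\left(\sqrt{2} s \right)}\right)}{2}; value = - \frac{9}{2} - \frac{3 \sqrt{2} \operatorname{atan}{\left(\sqrt{2} \right)}}{2} - \frac{3 \log{\left(3 \right)}}{2} + \frac{3 \sqrt{2} \operatorname{atan}{\left(\frac{5 \sqrt{2}}{2} \right)}}{2} + \frac{15 \log{\left(\frac{27}{2} \right)}}{4}

Check any antiderivative F(s) by computing F'(s) and comparing it with f(s).
F(s) = \frac{3 \left(s \log{\left(2 s^{2} + 1 \right)} - 2 s + \sqrt{2} \operatorname{atan}{\left(\sqrt{2} s \right)}\right)}{2} is an antiderivative of f.
Check: d/ds[\frac{3 \left(s \log{\left(2 s^{2} + 1 \right)} - 2 s + \sqrt{2} \operatorname{atan}{\left(\sqrt{2} s \right)}\right)}{2}] = \frac{3 \log{\left(2 s^{2} + 1 \right)}}{2} = f(s).
F(5/2) = - \frac{15}{2} + \frac{3 \sqrt{2} \operatorname{atan}{\left(\frac{5 \sqrt{2}}{2} \right)}}{2} + \frac{15 \log{\left(\frac{27}{2} \right)}}{4}; F(1) = -3 + \frac{3 \log{\left(3 \right)}}{2} + \frac{3 \sqrt{2} \operatorname{atan}{\left(\sqrt{2} \right)}}{2}.
Integral = F(5/2) - F(1) = - \frac{9}{2} - \frac{3 \sqrt{2} \operatorname{atan}{\left(\sqrt{2} \right)}}{2} - \frac{3 \log{\left(3 \right)}}{2} + \frac{3 \sqrt{2} \operatorname{atan}{\left(\frac{5 \sqrt{2}}{2} \right)}}{2} + \frac{15 \log{\left(\frac{27}{2} \right)}}{4}.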